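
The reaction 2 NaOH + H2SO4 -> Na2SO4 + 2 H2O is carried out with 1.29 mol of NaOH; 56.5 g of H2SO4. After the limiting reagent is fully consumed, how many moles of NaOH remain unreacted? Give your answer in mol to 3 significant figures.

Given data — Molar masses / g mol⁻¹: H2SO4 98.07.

n(NaOH) = 1.290 mol
n(H2SO4) = 56.50 / 98.07 = 0.5761 mol
n/ν → NaOH: 0.6450, H2SO4: 0.5761; H2SO4 is limiting.
NaOH consumed = (2/1) × 0.5761 = 1.152 mol
NaOH remaining = 1.290 − 1.152 = 0.1380 mol

0.138 mol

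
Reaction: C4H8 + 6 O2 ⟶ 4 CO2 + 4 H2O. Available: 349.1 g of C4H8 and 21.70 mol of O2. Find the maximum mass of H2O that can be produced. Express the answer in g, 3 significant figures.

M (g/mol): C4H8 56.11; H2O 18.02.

261 g

n(C4H8) = 349.1 / 56.11 = 6.222 mol
n(O2) = 21.70 mol
n/ν for C4H8 = 6.222/1 = 6.222
n/ν for O2 = 21.70/6 = 3.617
Smallest n/ν is O2 → limiting reagent.
n(H2O) = (4/6) × 21.70 = 14.47 mol
mass = 14.47 × 18.02 = 260.7 g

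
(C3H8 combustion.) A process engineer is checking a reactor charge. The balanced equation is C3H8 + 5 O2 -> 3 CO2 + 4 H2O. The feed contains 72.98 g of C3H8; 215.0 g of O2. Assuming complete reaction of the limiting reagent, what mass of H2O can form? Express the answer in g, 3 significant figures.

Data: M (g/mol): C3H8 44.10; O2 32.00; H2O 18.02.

n(C3H8) = 72.98 / 44.10 = 1.655 mol
n(O2) = 215.0 / 32.00 = 6.719 mol
n/ν for C3H8 = 1.655/1 = 1.655
n/ν for O2 = 6.719/5 = 1.344
Smallest n/ν is O2 → limiting reagent.
n(H2O) = (4/5) × 6.719 = 5.375 mol
mass = 5.375 × 18.02 = 96.86 g

96.9 g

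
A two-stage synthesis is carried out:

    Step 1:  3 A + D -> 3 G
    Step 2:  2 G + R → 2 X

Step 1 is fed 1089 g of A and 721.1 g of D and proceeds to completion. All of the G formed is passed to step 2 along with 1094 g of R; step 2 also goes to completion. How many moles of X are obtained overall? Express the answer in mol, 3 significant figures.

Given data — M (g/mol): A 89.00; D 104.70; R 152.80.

12.2 mol

Step 1:
n(A) = 1089 / 89.00 = 12.24 mol
n(D) = 721.1 / 104.70 = 6.887 mol
n/ν for A = 12.24/3 = 4.080
n/ν for D = 6.887/1 = 6.887
Smallest n/ν is A → limiting reagent.
n(G) produced = (3/3) × 12.24 = 12.24 mol
Step 2:
n(G) available = 12.24 mol
n(R) = 1094 / 152.80 = 7.160 mol
n/ν for G = 12.24/2 = 6.120
n/ν for R = 7.160/1 = 7.160
Smallest n/ν is G → limiting reagent.
n(X) = (2/2) × 12.24 = 12.24 mol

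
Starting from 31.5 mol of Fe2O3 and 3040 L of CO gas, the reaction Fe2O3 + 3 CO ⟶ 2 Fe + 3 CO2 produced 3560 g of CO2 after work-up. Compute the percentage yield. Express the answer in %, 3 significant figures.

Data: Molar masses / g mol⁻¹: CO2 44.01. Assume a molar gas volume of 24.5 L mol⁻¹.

n(Fe2O3) = 31.50 mol
n(CO) = 3040 / 24.5 = 124.1 mol
n/ν for Fe2O3 = 31.50/1 = 31.50
n/ν for CO = 124.1/3 = 41.37
Smallest n/ν is Fe2O3 → limiting reagent.
theoretical n(CO2) = (3/1) × 31.50 = 94.50 mol → 4159 g
% yield = 3560 / 4159 × 100 = 85.60 %

85.6 %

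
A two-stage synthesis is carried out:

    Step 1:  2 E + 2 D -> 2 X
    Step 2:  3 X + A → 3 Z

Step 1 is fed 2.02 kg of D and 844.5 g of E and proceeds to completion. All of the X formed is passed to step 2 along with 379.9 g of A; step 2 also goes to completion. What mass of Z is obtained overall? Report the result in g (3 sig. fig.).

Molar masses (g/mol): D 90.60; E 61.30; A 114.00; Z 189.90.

1900 g

Step 1:
n(D) = 2.020×1000 / 90.60 = 22.30 mol
n(E) = 844.5 / 61.30 = 13.78 mol
n/ν for D = 22.30/2 = 11.15
n/ν for E = 13.78/2 = 6.890
Smallest n/ν is E → limiting reagent.
n(X) produced = (2/2) × 13.78 = 13.78 mol
Step 2:
n(X) available = 13.78 mol
n(A) = 379.9 / 114.00 = 3.332 mol
n/ν for X = 13.78/3 = 4.593
n/ν for A = 3.332/1 = 3.332
Smallest n/ν is A → limiting reagent.
n(Z) = (3/1) × 3.332 = 9.996 mol
mass = 9.996 × 189.90 = 1898 g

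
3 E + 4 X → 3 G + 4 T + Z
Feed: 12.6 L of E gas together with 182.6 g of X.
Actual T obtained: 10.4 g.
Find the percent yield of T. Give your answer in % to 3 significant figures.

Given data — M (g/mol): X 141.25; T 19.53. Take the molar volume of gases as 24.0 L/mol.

n(E) = 12.60 / 24.0 = 0.5250 mol
n(X) = 182.6 / 141.25 = 1.293 mol
n/ν → E: 0.1750, X: 0.3233; E is limiting.
theoretical n(T) = (4/3) × 0.5250 = 0.7000 mol → 13.67 g
% yield = 10.4 / 13.67 × 100 = 76.08 %

76.1 %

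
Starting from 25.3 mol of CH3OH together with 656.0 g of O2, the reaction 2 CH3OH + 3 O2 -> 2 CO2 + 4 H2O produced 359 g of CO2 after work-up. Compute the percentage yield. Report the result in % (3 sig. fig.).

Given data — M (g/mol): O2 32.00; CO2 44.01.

n(CH3OH) = 25.30 mol
n(O2) = 656.0 / 32.00 = 20.50 mol
n/ν for CH3OH = 25.30/2 = 12.65
n/ν for O2 = 20.50/3 = 6.833
Smallest n/ν is O2 → limiting reagent.
theoretical n(CO2) = (2/3) × 20.50 = 13.67 mol → 601.6 g
% yield = 359 / 601.6 × 100 = 59.67 %

59.7 %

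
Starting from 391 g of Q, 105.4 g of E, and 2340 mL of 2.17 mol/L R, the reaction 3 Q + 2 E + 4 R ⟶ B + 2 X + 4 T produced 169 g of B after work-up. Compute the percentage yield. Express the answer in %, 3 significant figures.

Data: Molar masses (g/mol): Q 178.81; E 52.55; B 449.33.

51.6 %

n(Q) = 391.0 / 178.81 = 2.187 mol
n(E) = 105.4 / 52.55 = 2.006 mol
n(R) = 2.17 × 2340/1000 = 5.078 mol
n/ν → Q: 0.7290, E: 1.003, R: 1.270; Q is limiting.
theoretical n(B) = (1/3) × 2.187 = 0.7290 mol → 327.6 g
% yield = 169 / 327.6 × 100 = 51.59 %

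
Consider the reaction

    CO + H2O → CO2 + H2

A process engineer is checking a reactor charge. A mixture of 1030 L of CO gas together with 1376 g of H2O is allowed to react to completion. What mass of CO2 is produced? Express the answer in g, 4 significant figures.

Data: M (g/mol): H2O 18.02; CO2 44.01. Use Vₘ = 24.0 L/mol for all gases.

1889 g

n(CO) = 1030 / 24.0 = 42.92 mol
n(H2O) = 1376 / 18.02 = 76.36 mol
n/ν for CO = 42.92/1 = 42.92
n/ν for H2O = 76.36/1 = 76.36
Smallest n/ν is CO → limiting reagent.
n(CO2) = (1/1) × 42.92 = 42.92 mol
mass = 42.92 × 44.01 = 1889 g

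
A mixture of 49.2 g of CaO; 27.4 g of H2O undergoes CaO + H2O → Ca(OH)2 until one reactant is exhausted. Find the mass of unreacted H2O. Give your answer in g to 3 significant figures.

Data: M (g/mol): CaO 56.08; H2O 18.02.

n(CaO) = 49.20 / 56.08 = 0.8773 mol
n(H2O) = 27.40 / 18.02 = 1.521 mol
n/ν for CaO = 0.8773/1 = 0.8773
n/ν for H2O = 1.521/1 = 1.521
Smallest n/ν is CaO → limiting reagent.
H2O consumed = (1/1) × 0.8773 = 0.8773 mol
H2O remaining = 1.521 − 0.8773 = 0.6437 mol
mass = 0.6437 × 18.02 = 11.60 g

11.6 g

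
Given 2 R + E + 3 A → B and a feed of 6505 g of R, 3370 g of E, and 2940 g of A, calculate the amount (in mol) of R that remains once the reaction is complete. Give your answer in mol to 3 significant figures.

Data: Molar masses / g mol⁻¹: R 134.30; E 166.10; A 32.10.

7.86 mol

n(R) = 6505 / 134.30 = 48.44 mol
n(E) = 3370 / 166.10 = 20.29 mol
n(A) = 2940 / 32.10 = 91.59 mol
n/ν → R: 24.22, E: 20.29, A: 30.53; E is limiting.
R consumed = (2/1) × 20.29 = 40.58 mol
R remaining = 48.44 − 40.58 = 7.860 mol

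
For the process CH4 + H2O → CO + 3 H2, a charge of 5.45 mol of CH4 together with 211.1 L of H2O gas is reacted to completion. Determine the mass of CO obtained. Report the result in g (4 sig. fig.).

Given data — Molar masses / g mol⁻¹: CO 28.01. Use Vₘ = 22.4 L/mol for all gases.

n(CH4) = 5.450 mol
n(H2O) = 211.1 / 22.4 = 9.424 mol
n/ν → CH4: 5.450, H2O: 9.424; CH4 is limiting.
n(CO) = (1/1) × 5.450 = 5.450 mol
mass = 5.450 × 28.01 = 152.7 g

152.7 g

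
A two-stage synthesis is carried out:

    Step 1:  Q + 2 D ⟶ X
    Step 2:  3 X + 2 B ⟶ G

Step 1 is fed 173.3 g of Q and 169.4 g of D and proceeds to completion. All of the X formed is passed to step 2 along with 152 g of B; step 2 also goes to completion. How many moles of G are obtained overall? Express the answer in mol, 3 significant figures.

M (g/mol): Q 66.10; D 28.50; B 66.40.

0.874 mol

Step 1:
n(Q) = 173.3 / 66.10 = 2.622 mol
n(D) = 169.4 / 28.50 = 5.944 mol
n/ν for Q = 2.622/1 = 2.622
n/ν for D = 5.944/2 = 2.972
Smallest n/ν is Q → limiting reagent.
n(X) produced = (1/1) × 2.622 = 2.622 mol
Step 2:
n(X) available = 2.622 mol
n(B) = 152.0 / 66.40 = 2.289 mol
n/ν for X = 2.622/3 = 0.8740
n/ν for B = 2.289/2 = 1.145
Smallest n/ν is X → limiting reagent.
n(G) = (1/3) × 2.622 = 0.8740 mol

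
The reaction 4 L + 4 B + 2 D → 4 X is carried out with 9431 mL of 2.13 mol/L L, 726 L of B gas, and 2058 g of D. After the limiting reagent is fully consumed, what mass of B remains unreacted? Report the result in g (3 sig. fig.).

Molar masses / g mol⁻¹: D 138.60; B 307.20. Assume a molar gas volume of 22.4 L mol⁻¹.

3790 g

n(L) = 2.13 × 9431/1000 = 20.09 mol
n(B) = 726.0 / 22.4 = 32.41 mol
n(D) = 2058 / 138.60 = 14.85 mol
n/ν for L = 20.09/4 = 5.023
n/ν for B = 32.41/4 = 8.103
n/ν for D = 14.85/2 = 7.425
Smallest n/ν is L → limiting reagent.
B consumed = (4/4) × 20.09 = 20.09 mol
B remaining = 32.41 − 20.09 = 12.32 mol
mass = 12.32 × 307.20 = 3785 g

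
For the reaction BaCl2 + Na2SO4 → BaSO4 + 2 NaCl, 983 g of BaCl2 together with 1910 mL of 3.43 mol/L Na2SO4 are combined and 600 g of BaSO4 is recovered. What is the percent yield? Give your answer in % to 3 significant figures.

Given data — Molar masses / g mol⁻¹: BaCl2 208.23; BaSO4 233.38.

n(BaCl2) = 983.0 / 208.23 = 4.721 mol
n(Na2SO4) = 3.43 × 1910/1000 = 6.551 mol
n/ν for BaCl2 = 4.721/1 = 4.721
n/ν for Na2SO4 = 6.551/1 = 6.551
Smallest n/ν is BaCl2 → limiting reagent.
theoretical n(BaSO4) = (1/1) × 4.721 = 4.721 mol → 1102 g
% yield = 600 / 1102 × 100 = 54.45 %

54.5 %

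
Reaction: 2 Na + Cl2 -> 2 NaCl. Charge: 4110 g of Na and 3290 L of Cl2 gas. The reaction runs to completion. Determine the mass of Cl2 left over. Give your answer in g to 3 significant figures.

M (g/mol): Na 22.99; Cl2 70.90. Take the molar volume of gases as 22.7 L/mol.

3940 g

n(Na) = 4110 / 22.99 = 178.8 mol
n(Cl2) = 3290 / 22.7 = 144.9 mol
n/ν → Na: 89.40, Cl2: 144.9; Na is limiting.
Cl2 consumed = (1/2) × 178.8 = 89.40 mol
Cl2 remaining = 144.9 − 89.40 = 55.50 mol
mass = 55.50 × 70.90 = 3935 g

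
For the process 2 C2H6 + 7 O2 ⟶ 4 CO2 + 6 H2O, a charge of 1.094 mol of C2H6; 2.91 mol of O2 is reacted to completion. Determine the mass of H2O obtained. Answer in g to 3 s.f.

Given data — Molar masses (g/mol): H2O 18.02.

44.9 g

n(C2H6) = 1.094 mol
n(O2) = 2.910 mol
n/ν for C2H6 = 1.094/2 = 0.5470
n/ν for O2 = 2.910/7 = 0.4157
Smallest n/ν is O2 → limiting reagent.
n(H2O) = (6/7) × 2.910 = 2.494 mol
mass = 2.494 × 18.02 = 44.94 g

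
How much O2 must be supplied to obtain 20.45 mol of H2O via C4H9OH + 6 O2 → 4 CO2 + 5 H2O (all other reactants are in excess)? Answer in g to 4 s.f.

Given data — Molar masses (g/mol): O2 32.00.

n(H2O) = 20.45 mol
n(O2) = (6/5) × 20.45 = 24.54 mol
mass = 24.54 × 32.00 = 785.3 g

785.3 g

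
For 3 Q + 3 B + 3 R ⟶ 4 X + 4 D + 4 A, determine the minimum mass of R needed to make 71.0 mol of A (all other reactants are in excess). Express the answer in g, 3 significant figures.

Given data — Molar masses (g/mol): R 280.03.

14900 g

n(A) = 71.00 mol
n(R) = (3/4) × 71.00 = 53.25 mol
mass = 53.25 × 280.03 = 14910 g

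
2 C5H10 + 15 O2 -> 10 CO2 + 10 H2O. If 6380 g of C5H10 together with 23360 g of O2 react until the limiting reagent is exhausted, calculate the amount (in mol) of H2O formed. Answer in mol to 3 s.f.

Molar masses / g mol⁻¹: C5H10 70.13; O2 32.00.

n(C5H10) = 6380 / 70.13 = 90.97 mol
n(O2) = 23360 / 32.00 = 730.0 mol
n/ν for C5H10 = 90.97/2 = 45.49
n/ν for O2 = 730.0/15 = 48.67
Smallest n/ν is C5H10 → limiting reagent.
n(H2O) = (10/2) × 90.97 = 454.9 mol

455 mol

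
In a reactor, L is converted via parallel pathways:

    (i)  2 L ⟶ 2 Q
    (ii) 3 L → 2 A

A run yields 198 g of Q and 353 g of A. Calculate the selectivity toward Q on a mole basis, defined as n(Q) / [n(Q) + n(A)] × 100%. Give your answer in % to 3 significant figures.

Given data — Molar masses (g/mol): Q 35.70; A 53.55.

45.7 %

n(Q) = 198 / 35.70 = 5.546 mol
n(A) = 353 / 53.55 = 6.592 mol
selectivity = 5.546/(5.546+6.592) × 100 = 45.69 %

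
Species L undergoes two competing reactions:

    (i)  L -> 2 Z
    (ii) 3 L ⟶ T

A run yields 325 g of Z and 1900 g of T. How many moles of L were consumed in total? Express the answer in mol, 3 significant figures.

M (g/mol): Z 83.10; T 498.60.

13.4 mol

n(Z) = 325 / 83.10 = 3.911 mol
n(T) = 1900 / 498.60 = 3.811 mol
n(L) via (i) = (1/2)×3.911 = 1.956 mol
n(L) via (ii) = (3/1)×3.811 = 11.43 mol
total n(L) = 1.956 + 11.43 = 13.39 mol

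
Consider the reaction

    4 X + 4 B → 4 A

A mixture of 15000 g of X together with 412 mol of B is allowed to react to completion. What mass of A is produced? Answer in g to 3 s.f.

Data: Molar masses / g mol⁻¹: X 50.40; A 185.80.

n(X) = 15000 / 50.40 = 297.6 mol
n(B) = 412.0 mol
n/ν for X = 297.6/4 = 74.40
n/ν for B = 412.0/4 = 103.0
Smallest n/ν is X → limiting reagent.
n(A) = (4/4) × 297.6 = 297.6 mol
mass = 297.6 × 185.80 = 55290 g

55300 g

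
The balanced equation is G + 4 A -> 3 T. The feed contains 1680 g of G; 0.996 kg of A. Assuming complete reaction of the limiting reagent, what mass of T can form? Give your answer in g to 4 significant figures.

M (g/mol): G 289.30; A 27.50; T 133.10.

n(G) = 1680 / 289.30 = 5.807 mol
n(A) = 0.9960×1000 / 27.50 = 36.22 mol
n/ν for G = 5.807/1 = 5.807
n/ν for A = 36.22/4 = 9.055
Smallest n/ν is G → limiting reagent.
n(T) = (3/1) × 5.807 = 17.42 mol
mass = 17.42 × 133.10 = 2319 g

2319 g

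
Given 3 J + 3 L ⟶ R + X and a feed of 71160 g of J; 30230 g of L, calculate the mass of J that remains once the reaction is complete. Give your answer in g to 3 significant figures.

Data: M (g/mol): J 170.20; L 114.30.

26100 g

n(J) = 71160 / 170.20 = 418.1 mol
n(L) = 30230 / 114.30 = 264.5 mol
n/ν for J = 418.1/3 = 139.4
n/ν for L = 264.5/3 = 88.17
Smallest n/ν is L → limiting reagent.
J consumed = (3/3) × 264.5 = 264.5 mol
J remaining = 418.1 − 264.5 = 153.6 mol
mass = 153.6 × 170.20 = 26140 g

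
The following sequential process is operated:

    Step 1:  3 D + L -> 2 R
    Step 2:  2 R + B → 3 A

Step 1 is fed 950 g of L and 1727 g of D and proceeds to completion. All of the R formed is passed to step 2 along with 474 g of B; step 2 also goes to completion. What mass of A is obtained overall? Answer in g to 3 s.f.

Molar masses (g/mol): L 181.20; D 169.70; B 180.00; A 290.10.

2290 g

Step 1:
n(L) = 950.0 / 181.20 = 5.243 mol
n(D) = 1727 / 169.70 = 10.18 mol
n/ν for L = 5.243/1 = 5.243
n/ν for D = 10.18/3 = 3.393
Smallest n/ν is D → limiting reagent.
n(R) produced = (2/3) × 10.18 = 6.787 mol
Step 2:
n(R) available = 6.787 mol
n(B) = 474.0 / 180.00 = 2.633 mol
n/ν for R = 6.787/2 = 3.394
n/ν for B = 2.633/1 = 2.633
Smallest n/ν is B → limiting reagent.
n(A) = (3/1) × 2.633 = 7.899 mol
mass = 7.899 × 290.10 = 2291 g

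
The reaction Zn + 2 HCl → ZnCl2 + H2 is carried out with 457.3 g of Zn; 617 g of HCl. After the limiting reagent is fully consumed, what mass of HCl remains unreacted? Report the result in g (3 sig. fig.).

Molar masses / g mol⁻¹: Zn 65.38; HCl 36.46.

n(Zn) = 457.3 / 65.38 = 6.994 mol
n(HCl) = 617.0 / 36.46 = 16.92 mol
n/ν → Zn: 6.994, HCl: 8.460; Zn is limiting.
HCl consumed = (2/1) × 6.994 = 13.99 mol
HCl remaining = 16.92 − 13.99 = 2.930 mol
mass = 2.930 × 36.46 = 106.8 g

107 g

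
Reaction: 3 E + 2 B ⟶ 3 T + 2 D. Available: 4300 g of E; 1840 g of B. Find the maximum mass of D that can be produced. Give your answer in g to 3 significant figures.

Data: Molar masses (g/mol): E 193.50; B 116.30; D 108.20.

n(E) = 4300 / 193.50 = 22.22 mol
n(B) = 1840 / 116.30 = 15.82 mol
n/ν for E = 22.22/3 = 7.407
n/ν for B = 15.82/2 = 7.910
Smallest n/ν is E → limiting reagent.
n(D) = (2/3) × 22.22 = 14.81 mol
mass = 14.81 × 108.20 = 1602 g

1600 g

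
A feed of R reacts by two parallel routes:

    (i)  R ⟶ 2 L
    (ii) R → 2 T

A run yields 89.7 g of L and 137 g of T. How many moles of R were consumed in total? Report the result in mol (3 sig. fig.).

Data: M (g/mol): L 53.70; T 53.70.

n(L) = 89.7 / 53.70 = 1.670 mol
n(T) = 137 / 53.70 = 2.551 mol
n(R) via (i) = (1/2)×1.670 = 0.8350 mol
n(R) via (ii) = (1/2)×2.551 = 1.276 mol
total n(R) = 0.8350 + 1.276 = 2.111 mol

2.11 mol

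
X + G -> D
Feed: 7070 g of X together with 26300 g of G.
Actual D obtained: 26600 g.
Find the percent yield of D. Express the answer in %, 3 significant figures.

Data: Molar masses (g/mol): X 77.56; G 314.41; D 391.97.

n(X) = 7070 / 77.56 = 91.16 mol
n(G) = 26300 / 314.41 = 83.65 mol
n/ν for X = 91.16/1 = 91.16
n/ν for G = 83.65/1 = 83.65
Smallest n/ν is G → limiting reagent.
theoretical n(D) = (1/1) × 83.65 = 83.65 mol → 32790 g
% yield = 26600 / 32790 × 100 = 81.12 %

81.1 %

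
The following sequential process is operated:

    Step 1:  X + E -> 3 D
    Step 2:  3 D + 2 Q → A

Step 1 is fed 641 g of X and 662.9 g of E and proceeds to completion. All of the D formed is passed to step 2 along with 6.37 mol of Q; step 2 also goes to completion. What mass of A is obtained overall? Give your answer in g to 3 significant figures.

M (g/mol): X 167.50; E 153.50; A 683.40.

Step 1:
n(X) = 641.0 / 167.50 = 3.827 mol
n(E) = 662.9 / 153.50 = 4.319 mol
n/ν for X = 3.827/1 = 3.827
n/ν for E = 4.319/1 = 4.319
Smallest n/ν is X → limiting reagent.
n(D) produced = (3/1) × 3.827 = 11.48 mol
Step 2:
n(D) available = 11.48 mol
n(Q) = 6.370 mol
n/ν for D = 11.48/3 = 3.827
n/ν for Q = 6.370/2 = 3.185
Smallest n/ν is Q → limiting reagent.
n(A) = (1/2) × 6.370 = 3.185 mol
mass = 3.185 × 683.40 = 2177 g

2180 g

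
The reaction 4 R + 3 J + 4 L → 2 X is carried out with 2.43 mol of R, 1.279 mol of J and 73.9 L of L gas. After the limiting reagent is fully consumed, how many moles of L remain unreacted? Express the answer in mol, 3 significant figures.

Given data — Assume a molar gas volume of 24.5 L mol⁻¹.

1.31 mol

n(R) = 2.430 mol
n(J) = 1.279 mol
n(L) = 73.90 / 24.5 = 3.016 mol
n/ν for R = 2.430/4 = 0.6075
n/ν for J = 1.279/3 = 0.4263
n/ν for L = 3.016/4 = 0.7540
Smallest n/ν is J → limiting reagent.
L consumed = (4/3) × 1.279 = 1.705 mol
L remaining = 3.016 − 1.705 = 1.311 mol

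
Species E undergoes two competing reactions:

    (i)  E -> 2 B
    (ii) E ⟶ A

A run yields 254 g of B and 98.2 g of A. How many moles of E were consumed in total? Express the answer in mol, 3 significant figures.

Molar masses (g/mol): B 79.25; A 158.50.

2.22 mol

n(B) = 254 / 79.25 = 3.205 mol
n(A) = 98.2 / 158.50 = 0.6196 mol
n(E) via (i) = (1/2)×3.205 = 1.603 mol
n(E) via (ii) = (1/1)×0.6196 = 0.6196 mol
total n(E) = 1.603 + 0.6196 = 2.223 mol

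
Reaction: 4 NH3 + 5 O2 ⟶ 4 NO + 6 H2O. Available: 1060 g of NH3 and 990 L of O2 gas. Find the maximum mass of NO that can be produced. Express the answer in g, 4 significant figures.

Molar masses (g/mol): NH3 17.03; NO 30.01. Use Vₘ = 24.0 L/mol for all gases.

990.3 g

n(NH3) = 1060 / 17.03 = 62.24 mol
n(O2) = 990.0 / 24.0 = 41.25 mol
n/ν → NH3: 15.56, O2: 8.250; O2 is limiting.
n(NO) = (4/5) × 41.25 = 33.00 mol
mass = 33.00 × 30.01 = 990.3 g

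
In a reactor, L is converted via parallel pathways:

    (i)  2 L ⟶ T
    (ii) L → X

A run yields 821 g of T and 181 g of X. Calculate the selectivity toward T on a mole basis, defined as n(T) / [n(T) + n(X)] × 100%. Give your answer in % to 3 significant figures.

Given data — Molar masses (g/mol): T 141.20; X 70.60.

69.4 %

n(T) = 821 / 141.20 = 5.814 mol
n(X) = 181 / 70.60 = 2.564 mol
selectivity = 5.814/(5.814+2.564) × 100 = 69.40 %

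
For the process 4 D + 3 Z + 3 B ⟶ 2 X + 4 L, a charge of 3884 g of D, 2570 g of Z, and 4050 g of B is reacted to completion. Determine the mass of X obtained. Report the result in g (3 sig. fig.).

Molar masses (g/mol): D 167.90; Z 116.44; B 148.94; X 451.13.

5220 g

n(D) = 3884 / 167.90 = 23.13 mol
n(Z) = 2570 / 116.44 = 22.07 mol
n(B) = 4050 / 148.94 = 27.19 mol
n/ν for D = 23.13/4 = 5.783
n/ν for Z = 22.07/3 = 7.357
n/ν for B = 27.19/3 = 9.063
Smallest n/ν is D → limiting reagent.
n(X) = (2/4) × 23.13 = 11.57 mol
mass = 11.57 × 451.13 = 5220 g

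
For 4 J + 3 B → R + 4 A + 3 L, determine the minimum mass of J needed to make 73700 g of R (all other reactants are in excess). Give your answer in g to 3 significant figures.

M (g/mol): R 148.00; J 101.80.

n(R) = 73700 / 148.00 = 498.0 mol
n(J) = (4/1) × 498.0 = 1992 mol
mass = 1992 × 101.80 = 202800 g

203000 g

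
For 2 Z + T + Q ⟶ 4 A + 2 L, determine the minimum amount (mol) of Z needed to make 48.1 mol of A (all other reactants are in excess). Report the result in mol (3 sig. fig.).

n(A) = 48.10 mol
n(Z) = (2/4) × 48.10 = 24.05 mol

24.1 mol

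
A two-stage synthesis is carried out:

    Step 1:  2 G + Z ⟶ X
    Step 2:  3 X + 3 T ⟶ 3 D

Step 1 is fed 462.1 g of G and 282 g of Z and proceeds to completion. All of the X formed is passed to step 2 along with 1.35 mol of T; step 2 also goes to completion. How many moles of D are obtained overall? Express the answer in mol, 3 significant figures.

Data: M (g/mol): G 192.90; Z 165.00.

Step 1:
n(G) = 462.1 / 192.90 = 2.396 mol
n(Z) = 282.0 / 165.00 = 1.709 mol
n/ν for G = 2.396/2 = 1.198
n/ν for Z = 1.709/1 = 1.709
Smallest n/ν is G → limiting reagent.
n(X) produced = (1/2) × 2.396 = 1.198 mol
Step 2:
n(X) available = 1.198 mol
n(T) = 1.350 mol
n/ν for X = 1.198/3 = 0.3993
n/ν for T = 1.350/3 = 0.4500
Smallest n/ν is X → limiting reagent.
n(D) = (3/3) × 1.198 = 1.198 mol

1.20 mol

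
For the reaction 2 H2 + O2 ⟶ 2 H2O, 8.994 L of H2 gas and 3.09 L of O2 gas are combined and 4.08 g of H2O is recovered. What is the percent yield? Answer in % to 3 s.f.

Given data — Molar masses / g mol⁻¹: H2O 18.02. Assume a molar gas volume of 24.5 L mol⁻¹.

89.8 %

n(H2) = 8.994 / 24.5 = 0.3671 mol
n(O2) = 3.090 / 24.5 = 0.1261 mol
n/ν → H2: 0.1836, O2: 0.1261; O2 is limiting.
theoretical n(H2O) = (2/1) × 0.1261 = 0.2522 mol → 4.545 g
% yield = 4.08 / 4.545 × 100 = 89.77 %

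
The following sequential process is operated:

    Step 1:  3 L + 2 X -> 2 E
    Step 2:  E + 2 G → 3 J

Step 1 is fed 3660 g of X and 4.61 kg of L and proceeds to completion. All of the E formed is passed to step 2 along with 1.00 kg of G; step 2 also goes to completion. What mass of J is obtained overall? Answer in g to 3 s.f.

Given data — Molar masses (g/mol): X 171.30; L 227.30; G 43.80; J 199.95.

Step 1:
n(X) = 3660 / 171.30 = 21.37 mol
n(L) = 4.610×1000 / 227.30 = 20.28 mol
n/ν for X = 21.37/2 = 10.69
n/ν for L = 20.28/3 = 6.760
Smallest n/ν is L → limiting reagent.
n(E) produced = (2/3) × 20.28 = 13.52 mol
Step 2:
n(E) available = 13.52 mol
n(G) = 1.000×1000 / 43.80 = 22.83 mol
n/ν for E = 13.52/1 = 13.52
n/ν for G = 22.83/2 = 11.42
Smallest n/ν is G → limiting reagent.
n(J) = (3/2) × 22.83 = 34.25 mol
mass = 34.25 × 199.95 = 6848 g

6850 g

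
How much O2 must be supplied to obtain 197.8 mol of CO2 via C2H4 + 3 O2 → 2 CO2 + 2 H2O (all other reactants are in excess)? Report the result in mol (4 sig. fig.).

n(CO2) = 197.8 mol
n(O2) = (3/2) × 197.8 = 296.7 mol

296.7 mol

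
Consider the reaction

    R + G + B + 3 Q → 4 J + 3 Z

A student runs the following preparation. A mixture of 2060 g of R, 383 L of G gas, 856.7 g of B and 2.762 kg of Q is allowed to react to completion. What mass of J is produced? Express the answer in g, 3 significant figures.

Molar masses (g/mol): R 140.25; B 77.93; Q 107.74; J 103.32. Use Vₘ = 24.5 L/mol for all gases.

3530 g

n(R) = 2060 / 140.25 = 14.69 mol
n(G) = 383.0 / 24.5 = 15.63 mol
n(B) = 856.7 / 77.93 = 10.99 mol
n(Q) = 2.762×1000 / 107.74 = 25.64 mol
n/ν for R = 14.69/1 = 14.69
n/ν for G = 15.63/1 = 15.63
n/ν for B = 10.99/1 = 10.99
n/ν for Q = 25.64/3 = 8.547
Smallest n/ν is Q → limiting reagent.
n(J) = (4/3) × 25.64 = 34.19 mol
mass = 34.19 × 103.32 = 3533 g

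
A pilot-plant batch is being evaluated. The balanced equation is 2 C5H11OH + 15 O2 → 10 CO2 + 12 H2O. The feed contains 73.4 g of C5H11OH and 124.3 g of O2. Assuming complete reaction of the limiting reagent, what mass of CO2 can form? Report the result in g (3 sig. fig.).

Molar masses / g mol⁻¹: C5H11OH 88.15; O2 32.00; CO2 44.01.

n(C5H11OH) = 73.40 / 88.15 = 0.8327 mol
n(O2) = 124.3 / 32.00 = 3.884 mol
n/ν → C5H11OH: 0.4164, O2: 0.2589; O2 is limiting.
n(CO2) = (10/15) × 3.884 = 2.589 mol
mass = 2.589 × 44.01 = 113.9 g

114 g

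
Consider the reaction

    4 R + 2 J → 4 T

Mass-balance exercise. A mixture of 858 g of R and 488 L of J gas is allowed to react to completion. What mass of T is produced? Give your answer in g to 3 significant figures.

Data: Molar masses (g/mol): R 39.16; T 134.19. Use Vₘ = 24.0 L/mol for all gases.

2940 g

n(R) = 858.0 / 39.16 = 21.91 mol
n(J) = 488.0 / 24.0 = 20.33 mol
n/ν → R: 5.478, J: 10.17; R is limiting.
n(T) = (4/4) × 21.91 = 21.91 mol
mass = 21.91 × 134.19 = 2940 g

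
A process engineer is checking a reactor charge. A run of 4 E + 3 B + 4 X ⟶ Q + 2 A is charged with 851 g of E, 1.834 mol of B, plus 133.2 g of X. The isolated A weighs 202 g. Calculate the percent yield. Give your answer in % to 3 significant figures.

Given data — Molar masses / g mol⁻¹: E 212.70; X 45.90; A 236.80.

n(E) = 851.0 / 212.70 = 4.001 mol
n(B) = 1.834 mol
n(X) = 133.2 / 45.90 = 2.902 mol
n/ν for E = 4.001/4 = 1.000
n/ν for B = 1.834/3 = 0.6113
n/ν for X = 2.902/4 = 0.7255
Smallest n/ν is B → limiting reagent.
theoretical n(A) = (2/3) × 1.834 = 1.223 mol → 289.6 g
% yield = 202 / 289.6 × 100 = 69.75 %

69.8 %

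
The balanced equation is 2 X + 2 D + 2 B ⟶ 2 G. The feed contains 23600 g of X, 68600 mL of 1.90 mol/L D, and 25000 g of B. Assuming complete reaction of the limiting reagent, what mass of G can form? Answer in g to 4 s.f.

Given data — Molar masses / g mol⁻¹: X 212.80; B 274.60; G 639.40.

58210 g

n(X) = 23600 / 212.80 = 110.9 mol
n(D) = 1.90 × 68600/1000 = 130.3 mol
n(B) = 25000 / 274.60 = 91.04 mol
n/ν → X: 55.45, D: 65.15, B: 45.52; B is limiting.
n(G) = (2/2) × 91.04 = 91.04 mol
mass = 91.04 × 639.40 = 58210 g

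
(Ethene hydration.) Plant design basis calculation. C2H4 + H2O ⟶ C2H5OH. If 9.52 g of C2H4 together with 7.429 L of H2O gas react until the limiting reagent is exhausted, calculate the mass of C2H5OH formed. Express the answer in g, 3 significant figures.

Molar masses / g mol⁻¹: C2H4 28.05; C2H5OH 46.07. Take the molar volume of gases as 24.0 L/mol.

n(C2H4) = 9.520 / 28.05 = 0.3394 mol
n(H2O) = 7.429 / 24.0 = 0.3095 mol
n/ν for C2H4 = 0.3394/1 = 0.3394
n/ν for H2O = 0.3095/1 = 0.3095
Smallest n/ν is H2O → limiting reagent.
n(C2H5OH) = (1/1) × 0.3095 = 0.3095 mol
mass = 0.3095 × 46.07 = 14.26 g

14.3 g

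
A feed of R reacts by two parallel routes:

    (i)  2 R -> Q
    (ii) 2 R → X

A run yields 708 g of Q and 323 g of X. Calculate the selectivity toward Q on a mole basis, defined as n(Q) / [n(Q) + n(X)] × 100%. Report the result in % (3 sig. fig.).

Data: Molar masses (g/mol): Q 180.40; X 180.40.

68.7 %

n(Q) = 708 / 180.40 = 3.925 mol
n(X) = 323 / 180.40 = 1.790 mol
selectivity = 3.925/(3.925+1.790) × 100 = 68.68 %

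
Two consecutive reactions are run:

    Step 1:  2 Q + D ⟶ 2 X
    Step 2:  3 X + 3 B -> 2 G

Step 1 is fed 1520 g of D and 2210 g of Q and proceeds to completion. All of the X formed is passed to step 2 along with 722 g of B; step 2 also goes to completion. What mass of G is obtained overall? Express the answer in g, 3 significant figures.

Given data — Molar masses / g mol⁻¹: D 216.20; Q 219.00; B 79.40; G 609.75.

Step 1:
n(D) = 1520 / 216.20 = 7.031 mol
n(Q) = 2210 / 219.00 = 10.09 mol
n/ν → D: 7.031, Q: 5.045; Q is limiting.
n(X) produced = (2/2) × 10.09 = 10.09 mol
Step 2:
n(X) available = 10.09 mol
n(B) = 722.0 / 79.40 = 9.093 mol
n/ν → X: 3.363, B: 3.031; B is limiting.
n(G) = (2/3) × 9.093 = 6.062 mol
mass = 6.062 × 609.75 = 3696 g

3700 g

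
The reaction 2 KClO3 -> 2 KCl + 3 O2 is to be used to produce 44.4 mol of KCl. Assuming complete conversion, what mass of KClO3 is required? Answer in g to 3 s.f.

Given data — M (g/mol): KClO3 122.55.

5440 g

n(KCl) = 44.40 mol
n(KClO3) = (2/2) × 44.40 = 44.40 mol
mass = 44.40 × 122.55 = 5441 g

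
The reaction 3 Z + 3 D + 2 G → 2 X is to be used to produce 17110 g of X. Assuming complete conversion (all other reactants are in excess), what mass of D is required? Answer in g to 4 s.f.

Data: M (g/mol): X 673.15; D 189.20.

7214 g

n(X) = 17110 / 673.15 = 25.42 mol
n(D) = (3/2) × 25.42 = 38.13 mol
mass = 38.13 × 189.20 = 7214 g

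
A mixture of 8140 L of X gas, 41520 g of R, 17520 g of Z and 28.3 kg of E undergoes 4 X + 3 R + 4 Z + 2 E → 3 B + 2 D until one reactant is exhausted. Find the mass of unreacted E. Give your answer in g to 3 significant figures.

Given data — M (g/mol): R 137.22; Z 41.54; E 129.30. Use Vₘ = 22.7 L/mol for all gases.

n(X) = 8140 / 22.7 = 358.6 mol
n(R) = 41520 / 137.22 = 302.6 mol
n(Z) = 17520 / 41.54 = 421.8 mol
n(E) = 28.30×1000 / 129.30 = 218.9 mol
n/ν for X = 358.6/4 = 89.65
n/ν for R = 302.6/3 = 100.9
n/ν for Z = 421.8/4 = 105.5
n/ν for E = 218.9/2 = 109.5
Smallest n/ν is X → limiting reagent.
E consumed = (2/4) × 358.6 = 179.3 mol
E remaining = 218.9 − 179.3 = 39.60 mol
mass = 39.60 × 129.30 = 5120 g

5120 g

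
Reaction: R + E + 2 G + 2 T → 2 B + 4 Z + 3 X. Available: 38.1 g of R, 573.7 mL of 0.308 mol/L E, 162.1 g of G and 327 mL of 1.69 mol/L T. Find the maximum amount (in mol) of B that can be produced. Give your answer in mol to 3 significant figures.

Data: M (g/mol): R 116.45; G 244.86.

n(R) = 38.10 / 116.45 = 0.3272 mol
n(E) = 0.308 × 573.7/1000 = 0.1767 mol
n(G) = 162.1 / 244.86 = 0.6620 mol
n(T) = 1.69 × 327.0/1000 = 0.5526 mol
n/ν for R = 0.3272/1 = 0.3272
n/ν for E = 0.1767/1 = 0.1767
n/ν for G = 0.6620/2 = 0.3310
n/ν for T = 0.5526/2 = 0.2763
Smallest n/ν is E → limiting reagent.
n(B) = (2/1) × 0.1767 = 0.3534 mol

0.353 mol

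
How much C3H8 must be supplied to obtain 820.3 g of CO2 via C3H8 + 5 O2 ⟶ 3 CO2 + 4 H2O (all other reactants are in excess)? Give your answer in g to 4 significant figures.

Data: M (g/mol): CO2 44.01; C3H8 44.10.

n(CO2) = 820.3 / 44.01 = 18.64 mol
n(C3H8) = (1/3) × 18.64 = 6.213 mol
mass = 6.213 × 44.10 = 274.0 g

274.0 g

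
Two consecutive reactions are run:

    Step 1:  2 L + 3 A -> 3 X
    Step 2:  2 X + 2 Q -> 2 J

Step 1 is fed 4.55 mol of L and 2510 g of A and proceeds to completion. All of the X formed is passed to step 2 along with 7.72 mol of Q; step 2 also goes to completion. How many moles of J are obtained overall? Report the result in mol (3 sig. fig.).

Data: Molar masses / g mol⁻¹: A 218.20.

Step 1:
n(L) = 4.550 mol
n(A) = 2510 / 218.20 = 11.50 mol
n/ν for L = 4.550/2 = 2.275
n/ν for A = 11.50/3 = 3.833
Smallest n/ν is L → limiting reagent.
n(X) produced = (3/2) × 4.550 = 6.825 mol
Step 2:
n(X) available = 6.825 mol
n(Q) = 7.720 mol
n/ν for X = 6.825/2 = 3.413
n/ν for Q = 7.720/2 = 3.860
Smallest n/ν is X → limiting reagent.
n(J) = (2/2) × 6.825 = 6.825 mol

6.83 mol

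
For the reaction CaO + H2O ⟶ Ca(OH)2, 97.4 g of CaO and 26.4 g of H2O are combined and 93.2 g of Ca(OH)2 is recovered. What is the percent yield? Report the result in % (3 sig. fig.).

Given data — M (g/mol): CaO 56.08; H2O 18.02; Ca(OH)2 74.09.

85.9 %

n(CaO) = 97.40 / 56.08 = 1.737 mol
n(H2O) = 26.40 / 18.02 = 1.465 mol
n/ν for CaO = 1.737/1 = 1.737
n/ν for H2O = 1.465/1 = 1.465
Smallest n/ν is H2O → limiting reagent.
theoretical n(Ca(OH)2) = (1/1) × 1.465 = 1.465 mol → 108.5 g
% yield = 93.2 / 108.5 × 100 = 85.90 %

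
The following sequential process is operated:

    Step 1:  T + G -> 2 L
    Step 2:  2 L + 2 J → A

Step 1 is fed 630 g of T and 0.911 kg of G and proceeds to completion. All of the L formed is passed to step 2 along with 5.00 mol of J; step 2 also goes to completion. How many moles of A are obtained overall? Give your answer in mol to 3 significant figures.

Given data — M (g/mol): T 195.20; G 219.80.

2.50 mol

Step 1:
n(T) = 630.0 / 195.20 = 3.227 mol
n(G) = 0.9110×1000 / 219.80 = 4.145 mol
n/ν → T: 3.227, G: 4.145; T is limiting.
n(L) produced = (2/1) × 3.227 = 6.454 mol
Step 2:
n(L) available = 6.454 mol
n(J) = 5.000 mol
n/ν → L: 3.227, J: 2.500; J is limiting.
n(A) = (1/2) × 5.000 = 2.500 mol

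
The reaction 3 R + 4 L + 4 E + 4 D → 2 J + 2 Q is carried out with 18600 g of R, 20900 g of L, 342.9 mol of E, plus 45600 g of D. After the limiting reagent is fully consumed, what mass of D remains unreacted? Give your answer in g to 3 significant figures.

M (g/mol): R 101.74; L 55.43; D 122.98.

15600 g

n(R) = 18600 / 101.74 = 182.8 mol
n(L) = 20900 / 55.43 = 377.1 mol
n(E) = 342.9 mol
n(D) = 45600 / 122.98 = 370.8 mol
n/ν → R: 60.93, L: 94.28, E: 85.73, D: 92.70; R is limiting.
D consumed = (4/3) × 182.8 = 243.7 mol
D remaining = 370.8 − 243.7 = 127.1 mol
mass = 127.1 × 122.98 = 15630 g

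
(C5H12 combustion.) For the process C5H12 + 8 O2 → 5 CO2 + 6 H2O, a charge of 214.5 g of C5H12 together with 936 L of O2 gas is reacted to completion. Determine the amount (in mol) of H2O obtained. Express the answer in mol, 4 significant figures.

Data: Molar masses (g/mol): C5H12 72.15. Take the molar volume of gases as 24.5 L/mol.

17.84 mol

n(C5H12) = 214.5 / 72.15 = 2.973 mol
n(O2) = 936.0 / 24.5 = 38.20 mol
n/ν → C5H12: 2.973, O2: 4.775; C5H12 is limiting.
n(H2O) = (6/1) × 2.973 = 17.84 mol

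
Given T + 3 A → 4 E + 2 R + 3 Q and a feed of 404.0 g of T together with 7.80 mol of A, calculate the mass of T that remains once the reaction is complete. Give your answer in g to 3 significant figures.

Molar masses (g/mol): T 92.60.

163 g

n(T) = 404.0 / 92.60 = 4.363 mol
n(A) = 7.800 mol
n/ν → T: 4.363, A: 2.600; A is limiting.
T consumed = (1/3) × 7.800 = 2.600 mol
T remaining = 4.363 − 2.600 = 1.763 mol
mass = 1.763 × 92.60 = 163.3 g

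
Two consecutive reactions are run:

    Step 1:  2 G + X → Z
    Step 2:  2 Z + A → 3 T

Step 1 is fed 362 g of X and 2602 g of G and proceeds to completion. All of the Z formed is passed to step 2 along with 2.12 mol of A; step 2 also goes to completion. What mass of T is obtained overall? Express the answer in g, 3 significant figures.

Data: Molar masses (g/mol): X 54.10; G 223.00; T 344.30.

2190 g

Step 1:
n(X) = 362.0 / 54.10 = 6.691 mol
n(G) = 2602 / 223.00 = 11.67 mol
n/ν for X = 6.691/1 = 6.691
n/ν for G = 11.67/2 = 5.835
Smallest n/ν is G → limiting reagent.
n(Z) produced = (1/2) × 11.67 = 5.835 mol
Step 2:
n(Z) available = 5.835 mol
n(A) = 2.120 mol
n/ν for Z = 5.835/2 = 2.918
n/ν for A = 2.120/1 = 2.120
Smallest n/ν is A → limiting reagent.
n(T) = (3/1) × 2.120 = 6.360 mol
mass = 6.360 × 344.30 = 2190 g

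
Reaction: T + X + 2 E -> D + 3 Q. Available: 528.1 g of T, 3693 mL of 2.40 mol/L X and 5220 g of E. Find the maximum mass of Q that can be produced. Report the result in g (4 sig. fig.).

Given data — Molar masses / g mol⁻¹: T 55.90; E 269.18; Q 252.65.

6718 g

n(T) = 528.1 / 55.90 = 9.447 mol
n(X) = 2.40 × 3693/1000 = 8.863 mol
n(E) = 5220 / 269.18 = 19.39 mol
n/ν → T: 9.447, X: 8.863, E: 9.695; X is limiting.
n(Q) = (3/1) × 8.863 = 26.59 mol
mass = 26.59 × 252.65 = 6718 g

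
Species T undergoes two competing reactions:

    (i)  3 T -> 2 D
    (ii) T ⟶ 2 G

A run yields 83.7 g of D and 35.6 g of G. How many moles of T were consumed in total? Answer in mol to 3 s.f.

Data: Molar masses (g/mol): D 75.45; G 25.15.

2.37 mol

n(D) = 83.7 / 75.45 = 1.109 mol
n(G) = 35.6 / 25.15 = 1.416 mol
n(T) via (i) = (3/2)×1.109 = 1.664 mol
n(T) via (ii) = (1/2)×1.416 = 0.7080 mol
total n(T) = 1.664 + 0.7080 = 2.372 mol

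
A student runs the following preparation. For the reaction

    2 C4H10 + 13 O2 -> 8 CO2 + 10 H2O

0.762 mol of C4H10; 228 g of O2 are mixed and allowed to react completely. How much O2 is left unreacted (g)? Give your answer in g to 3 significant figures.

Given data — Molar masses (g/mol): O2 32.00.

n(C4H10) = 0.7620 mol
n(O2) = 228.0 / 32.00 = 7.125 mol
n/ν → C4H10: 0.3810, O2: 0.5481; C4H10 is limiting.
O2 consumed = (13/2) × 0.7620 = 4.953 mol
O2 remaining = 7.125 − 4.953 = 2.172 mol
mass = 2.172 × 32.00 = 69.50 g

69.5 g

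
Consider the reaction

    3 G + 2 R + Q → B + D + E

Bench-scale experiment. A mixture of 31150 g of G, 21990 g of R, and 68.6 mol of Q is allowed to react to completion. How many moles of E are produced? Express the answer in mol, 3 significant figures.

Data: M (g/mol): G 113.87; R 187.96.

58.5 mol

n(G) = 31150 / 113.87 = 273.6 mol
n(R) = 21990 / 187.96 = 117.0 mol
n(Q) = 68.60 mol
n/ν for G = 273.6/3 = 91.20
n/ν for R = 117.0/2 = 58.50
n/ν for Q = 68.60/1 = 68.60
Smallest n/ν is R → limiting reagent.
n(E) = (1/2) × 117.0 = 58.50 mol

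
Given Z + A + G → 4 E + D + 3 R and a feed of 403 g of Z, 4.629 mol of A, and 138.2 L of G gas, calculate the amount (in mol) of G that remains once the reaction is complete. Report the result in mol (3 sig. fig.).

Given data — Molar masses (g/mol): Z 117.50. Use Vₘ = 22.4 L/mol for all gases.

n(Z) = 403.0 / 117.50 = 3.430 mol
n(A) = 4.629 mol
n(G) = 138.2 / 22.4 = 6.170 mol
n/ν for Z = 3.430/1 = 3.430
n/ν for A = 4.629/1 = 4.629
n/ν for G = 6.170/1 = 6.170
Smallest n/ν is Z → limiting reagent.
G consumed = (1/1) × 3.430 = 3.430 mol
G remaining = 6.170 − 3.430 = 2.740 mol

2.74 mol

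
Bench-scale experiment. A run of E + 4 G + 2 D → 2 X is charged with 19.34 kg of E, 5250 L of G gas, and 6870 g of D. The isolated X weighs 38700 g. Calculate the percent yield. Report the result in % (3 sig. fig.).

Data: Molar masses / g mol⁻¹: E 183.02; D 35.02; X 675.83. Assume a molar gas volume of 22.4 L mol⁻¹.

48.9 %

n(E) = 19.34×1000 / 183.02 = 105.7 mol
n(G) = 5250 / 22.4 = 234.4 mol
n(D) = 6870 / 35.02 = 196.2 mol
n/ν → E: 105.7, G: 58.60, D: 98.10; G is limiting.
theoretical n(X) = (2/4) × 234.4 = 117.2 mol → 79210 g
% yield = 38700 / 79210 × 100 = 48.86 %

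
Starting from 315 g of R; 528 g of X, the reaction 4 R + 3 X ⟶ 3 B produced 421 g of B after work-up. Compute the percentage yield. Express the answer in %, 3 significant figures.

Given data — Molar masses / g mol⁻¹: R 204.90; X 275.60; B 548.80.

n(R) = 315.0 / 204.90 = 1.537 mol
n(X) = 528.0 / 275.60 = 1.916 mol
n/ν → R: 0.3843, X: 0.6387; R is limiting.
theoretical n(B) = (3/4) × 1.537 = 1.153 mol → 632.8 g
% yield = 421 / 632.8 × 100 = 66.53 %

66.5 %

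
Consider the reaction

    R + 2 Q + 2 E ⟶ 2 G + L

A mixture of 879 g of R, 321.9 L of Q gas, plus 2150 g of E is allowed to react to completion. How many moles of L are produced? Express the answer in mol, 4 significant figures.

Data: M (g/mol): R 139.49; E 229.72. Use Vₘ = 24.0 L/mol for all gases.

n(R) = 879.0 / 139.49 = 6.302 mol
n(Q) = 321.9 / 24.0 = 13.41 mol
n(E) = 2150 / 229.72 = 9.359 mol
n/ν for R = 6.302/1 = 6.302
n/ν for Q = 13.41/2 = 6.705
n/ν for E = 9.359/2 = 4.680
Smallest n/ν is E → limiting reagent.
n(L) = (1/2) × 9.359 = 4.680 mol

4.680 mol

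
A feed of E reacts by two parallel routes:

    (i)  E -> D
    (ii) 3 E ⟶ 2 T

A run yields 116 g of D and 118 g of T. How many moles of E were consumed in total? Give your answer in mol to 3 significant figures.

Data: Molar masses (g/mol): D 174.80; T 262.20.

1.34 mol

n(D) = 116 / 174.80 = 0.6636 mol
n(T) = 118 / 262.20 = 0.4500 mol
n(E) via (i) = (1/1)×0.6636 = 0.6636 mol
n(E) via (ii) = (3/2)×0.4500 = 0.6750 mol
total n(E) = 0.6636 + 0.6750 = 1.339 mol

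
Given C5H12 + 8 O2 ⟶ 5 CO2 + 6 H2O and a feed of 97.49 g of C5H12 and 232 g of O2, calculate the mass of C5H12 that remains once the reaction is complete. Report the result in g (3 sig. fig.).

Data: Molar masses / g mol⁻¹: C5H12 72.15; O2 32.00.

n(C5H12) = 97.49 / 72.15 = 1.351 mol
n(O2) = 232.0 / 32.00 = 7.250 mol
n/ν → C5H12: 1.351, O2: 0.9063; O2 is limiting.
C5H12 consumed = (1/8) × 7.250 = 0.9063 mol
C5H12 remaining = 1.351 − 0.9063 = 0.4447 mol
mass = 0.4447 × 72.15 = 32.09 g

32.1 g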